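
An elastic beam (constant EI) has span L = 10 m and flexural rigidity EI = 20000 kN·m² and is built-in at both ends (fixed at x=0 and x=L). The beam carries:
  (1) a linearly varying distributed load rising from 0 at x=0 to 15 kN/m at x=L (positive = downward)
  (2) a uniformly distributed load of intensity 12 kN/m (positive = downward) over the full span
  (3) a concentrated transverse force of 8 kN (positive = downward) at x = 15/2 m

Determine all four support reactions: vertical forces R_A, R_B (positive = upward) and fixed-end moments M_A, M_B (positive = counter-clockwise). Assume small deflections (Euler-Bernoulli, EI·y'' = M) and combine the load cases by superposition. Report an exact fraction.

Load 1 — triangular load w₀=15 kN/m (0→w₀ over full span):
  R_A = 3w₀L/20 = 3·15·10/20 = 45/2 kN
  M_A = w₀L²/30 = 15·10²/30 = 50 kN·m
  R_B = 7w₀L/20 = 7·15·10/20 = 105/2 kN
  M_B = -w₀L²/20 = -15·10²/20 = -75 kN·m
Load 2 — uniform load w=12 kN/m over full span:
  R_A = wL/2 = 12·10/2 = 60 kN
  M_A = wL²/12 = 12·10²/12 = 100 kN·m
  R_B = wL/2 = 12·10/2 = 60 kN
  M_B = -wL²/12 = -12·10²/12 = -100 kN·m
Load 3 — point force P=8 kN at a=15/2 m (b=L-a=5/2):
  R_A = Pb²(3a+b)/L³ = 8·(5/2)²·(3·(15/2)+(5/2))/10³ = 5/4 kN
  M_A = Pab²/L² = 8·(15/2)·(5/2)²/10² = 15/4 kN·m
  R_B = Pa²(a+3b)/L³ = 8·(15/2)²·((15/2)+3·(5/2))/10³ = 27/4 kN
  M_B = -Pa²b/L² = -8·(15/2)²·(5/2)/10² = -45/4 kN·m
Superposition: R_A = 335/4 kN, M_A = 615/4 kN·m, R_B = 477/4 kN, M_B = -745/4 kN·m

R_A = 335/4 kN, M_A = 615/4 kN·m, R_B = 477/4 kN, M_B = -745/4 kN·m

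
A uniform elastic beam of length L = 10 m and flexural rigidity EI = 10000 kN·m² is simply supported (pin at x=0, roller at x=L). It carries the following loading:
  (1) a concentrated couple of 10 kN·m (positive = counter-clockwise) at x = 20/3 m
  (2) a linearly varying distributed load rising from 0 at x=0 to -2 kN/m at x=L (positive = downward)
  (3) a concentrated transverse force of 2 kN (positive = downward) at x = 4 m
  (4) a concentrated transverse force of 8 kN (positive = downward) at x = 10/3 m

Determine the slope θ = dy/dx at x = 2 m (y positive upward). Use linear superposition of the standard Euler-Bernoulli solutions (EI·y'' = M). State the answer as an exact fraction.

Load 1 — applied couple M₀=10 kN·m at a=20/3 m (b=L-a=10/3):
  θ_1 = (M₀x²/(2L)+C₁)/EI  [x≤a] with C₁=M₀(3b²-L²)/(6L)=-100/9 = (10·2²/(2·10)+(-100/9))/10000 = -41/45000 rad
Load 2 — triangular load w₀=-2 kN/m (0→w₀ over full span):
  θ_2 = -w₀(7L⁴-30L²x²+15x⁴)/(360LEI) = -(-2)·(7·10⁴-30·10²·2²+15·2⁴)/(360·10·10000) = 91/28125 rad
Load 3 — point force P=2 kN at a=4 m (b=L-a=6):
  θ_3 = -Pb(L²-b²-3x²)/(6LEI)  [x≤a] = -2·6·(10²-6²-3·2²)/(6·10·10000) = -13/12500 rad
Load 4 — point force P=8 kN at a=10/3 m (b=L-a=20/3):
  θ_4 = -Pb(L²-b²-3x²)/(6LEI)  [x≤a] = -8·(20/3)·(10²-(20/3)²-3·2²)/(6·10·10000) = -196/50625 rad
Superposition: θ = Σ θ_i = -5239/2025000 rad ≈ -0.002587 rad

θ(2) = -5239/2025000 rad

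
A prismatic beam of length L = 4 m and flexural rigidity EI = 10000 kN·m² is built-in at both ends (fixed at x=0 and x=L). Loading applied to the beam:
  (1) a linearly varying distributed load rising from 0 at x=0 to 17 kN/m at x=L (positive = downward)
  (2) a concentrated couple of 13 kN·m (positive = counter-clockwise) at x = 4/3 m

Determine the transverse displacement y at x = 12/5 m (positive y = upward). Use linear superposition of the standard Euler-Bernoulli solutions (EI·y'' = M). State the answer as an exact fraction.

Load 1 — triangular load w₀=17 kN/m (0→w₀ over full span):
  y_1 = -w₀x²(L-x)²(x+2L)/(120LEI) = -17·(12/5)²·(4-(12/5))²·((12/5)+2·4)/(120·4·10000) = -5304/9765625 m
Load 2 — applied couple M₀=13 kN·m at a=4/3 m (b=L-a=8/3):
  y_2 = (R_Ax³/6 - M_Ax²/2 - M₀(x-a)²/2)/EI  [x>a] with R_A=13/3, M_A=0 = ((13/3)·(12/5)³/6 - 0·(12/5)²/2 - 13·((12/5)-(4/3))²/2)/10000 = 182/703125 m
Superposition: y = Σ y_i = -24986/87890625 m ≈ -0.000284 m

y(12/5) = -24986/87890625 m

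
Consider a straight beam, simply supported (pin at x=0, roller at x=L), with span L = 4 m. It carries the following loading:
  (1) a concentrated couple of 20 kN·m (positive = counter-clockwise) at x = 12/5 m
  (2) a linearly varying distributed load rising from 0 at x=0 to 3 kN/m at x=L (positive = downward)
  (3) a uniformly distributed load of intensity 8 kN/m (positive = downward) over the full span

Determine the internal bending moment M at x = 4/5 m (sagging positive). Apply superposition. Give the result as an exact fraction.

M(4/5) = 1972/125 kN·m

Load 1 — applied couple M₀=20 kN·m at a=12/5 m (b=L-a=8/5):
  M_1 = M₀x/L  [x≤a] = 20·(4/5)/4 = 4 kN·m
Load 2 — triangular load w₀=3 kN/m (0→w₀ over full span):
  M_2 = w₀Lx/6 - w₀x³/(6L) = 3·4·(4/5)/6 - 3·(4/5)³/(6·4) = 192/125 kN·m
Load 3 — uniform load w=8 kN/m over full span:
  M_3 = wx(L-x)/2 = 8·(4/5)·(4-(4/5))/2 = 256/25 kN·m
Superposition: M = Σ M_i = 1972/125 kN·m ≈ 15.776000 kN·m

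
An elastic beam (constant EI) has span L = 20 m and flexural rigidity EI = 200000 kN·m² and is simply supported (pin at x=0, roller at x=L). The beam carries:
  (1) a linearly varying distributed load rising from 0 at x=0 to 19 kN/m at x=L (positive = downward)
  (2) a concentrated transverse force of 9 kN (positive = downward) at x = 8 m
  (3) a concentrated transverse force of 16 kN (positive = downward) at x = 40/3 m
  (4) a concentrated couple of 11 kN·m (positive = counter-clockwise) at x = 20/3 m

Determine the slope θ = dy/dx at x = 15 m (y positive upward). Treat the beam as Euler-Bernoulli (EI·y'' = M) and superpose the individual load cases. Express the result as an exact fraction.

Load 1 — triangular load w₀=19 kN/m (0→w₀ over full span):
  θ_1 = -w₀(7L⁴-30L²x²+15x⁴)/(360LEI) = -19·(7·20⁴-30·20²·15²+15·15⁴)/(360·20·200000) = 24947/2304000 rad
Load 2 — point force P=9 kN at a=8 m (b=L-a=12):
  θ_2 = -Pa(2L²-6Lx+3x²+a²)/(6LEI)  [x>a] = -9·8·(2·20²-6·20·15+3·15²+8²)/(6·20·200000) = 783/1000000 rad
Load 3 — point force P=16 kN at a=40/3 m (b=L-a=20/3):
  θ_3 = -Pa(2L²-6Lx+3x²+a²)/(6LEI)  [x>a] = -16·(40/3)·(2·20²-6·20·15+3·15²+(40/3)²)/(6·20·200000) = 53/40500 rad
Load 4 — applied couple M₀=11 kN·m at a=20/3 m (b=L-a=40/3):
  θ_4 = (M₀x²/(2L)-M₀(x-a)+C₁)/EI  [x>a] with C₁=M₀(3b²-L²)/(6L)=110/9 = (11·15²/(2·20)-11·(15-(20/3))+(110/9))/200000 = -253/2880000 rad
Superposition: θ = Σ θ_i = 33259211/2592000000 rad ≈ 0.012831 rad

θ(15) = 33259211/2592000000 rad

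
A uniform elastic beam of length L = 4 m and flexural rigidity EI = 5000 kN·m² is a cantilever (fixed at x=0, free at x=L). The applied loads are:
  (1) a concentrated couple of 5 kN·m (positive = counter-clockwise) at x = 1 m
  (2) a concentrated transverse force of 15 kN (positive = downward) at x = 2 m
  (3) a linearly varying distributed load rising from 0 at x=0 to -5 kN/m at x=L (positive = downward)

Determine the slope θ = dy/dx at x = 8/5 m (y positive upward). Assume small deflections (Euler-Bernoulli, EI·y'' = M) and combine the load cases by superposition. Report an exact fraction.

Load 1 — applied couple M₀=5 kN·m at a=1 m (b=L-a=3):
  θ_1 = M₀a/EI  [x>a] = 5·1/5000 = 1/1000 rad
Load 2 — point force P=15 kN at a=2 m (b=L-a=2):
  θ_2 = -Px(2a-x)/(2EI)  [x≤a] = -15·(8/5)·(2·2-(8/5))/(2·5000) = -18/3125 rad
Load 3 — triangular load w₀=-5 kN/m (0→w₀ over full span):
  θ_3 = (w₀Lx²/4-w₀L²x/3-w₀x⁴/(24L))/EI = ((-5)·4·(8/5)²/4-(-5)·4²·(8/5)/3-(-5)·(8/5)⁴/(24·4))/5000 = 472/78125 rad
Superposition: θ = Σ θ_i = 801/625000 rad ≈ 0.001282 rad

θ(8/5) = 801/625000 rad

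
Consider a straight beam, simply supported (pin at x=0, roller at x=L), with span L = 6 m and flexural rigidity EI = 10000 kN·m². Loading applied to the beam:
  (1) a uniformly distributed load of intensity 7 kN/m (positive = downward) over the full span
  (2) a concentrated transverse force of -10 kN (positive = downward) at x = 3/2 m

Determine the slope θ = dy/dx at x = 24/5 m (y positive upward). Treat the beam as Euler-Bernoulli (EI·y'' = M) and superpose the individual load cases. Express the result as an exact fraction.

θ(24/5) = 75267/20000000 rad

Load 1 — uniform load w=7 kN/m over full span:
  θ_1 = -w(L³-6Lx²+4x³)/(24EI) = -7·(6³-6·6·(24/5)²+4·(24/5)³)/(24·10000) = 6237/1250000 rad
Load 2 — point force P=-10 kN at a=3/2 m (b=L-a=9/2):
  θ_2 = -Pa(2L²-6Lx+3x²+a²)/(6LEI)  [x>a] = -(-10)·(3/2)·(2·6²-6·6·(24/5)+3·(24/5)²+(3/2)²)/(6·6·10000) = -981/800000 rad
Superposition: θ = Σ θ_i = 75267/20000000 rad ≈ 0.003763 rad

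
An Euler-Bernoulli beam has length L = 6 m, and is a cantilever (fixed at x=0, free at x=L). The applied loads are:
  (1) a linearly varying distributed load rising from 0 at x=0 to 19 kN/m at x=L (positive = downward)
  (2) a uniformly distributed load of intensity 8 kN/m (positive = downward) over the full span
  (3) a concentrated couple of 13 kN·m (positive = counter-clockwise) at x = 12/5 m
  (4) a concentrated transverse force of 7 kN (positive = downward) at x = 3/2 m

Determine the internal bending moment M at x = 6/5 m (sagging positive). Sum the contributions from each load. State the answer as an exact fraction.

Load 1 — triangular load w₀=19 kN/m (0→w₀ over full span):
  M_1 = w₀Lx/2 - w₀L²/3 - w₀x³/(6L) = 19·6·(6/5)/2 - 19·6²/3 - 19·(6/5)³/(6·6) = -20064/125 kN·m
Load 2 — uniform load w=8 kN/m over full span:
  M_2 = -w(L-x)²/2 = -8·(6-(6/5))²/2 = -2304/25 kN·m
Load 3 — applied couple M₀=13 kN·m at a=12/5 m (b=L-a=18/5):
  M_3 = M₀  [x≤a] = 13 = 13 kN·m
Load 4 — point force P=7 kN at a=3/2 m (b=L-a=9/2):
  M_4 = -P(a-x)  [x≤a] = -7·((3/2)-(6/5)) = -21/10 kN·m
Superposition: M = Σ M_i = -60443/250 kN·m ≈ -241.772000 kN·m

M(6/5) = -60443/250 kN·m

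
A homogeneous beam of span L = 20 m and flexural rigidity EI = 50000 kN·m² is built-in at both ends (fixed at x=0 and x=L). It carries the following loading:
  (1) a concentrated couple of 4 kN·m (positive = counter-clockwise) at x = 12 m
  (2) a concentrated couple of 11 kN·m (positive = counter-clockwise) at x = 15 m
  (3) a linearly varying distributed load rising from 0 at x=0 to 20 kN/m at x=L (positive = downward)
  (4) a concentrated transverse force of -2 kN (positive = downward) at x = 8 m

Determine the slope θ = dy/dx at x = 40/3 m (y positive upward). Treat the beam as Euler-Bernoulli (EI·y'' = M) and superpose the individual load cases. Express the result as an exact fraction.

θ(40/3) = 1125859/121500000 rad

Load 1 — applied couple M₀=4 kN·m at a=12 m (b=L-a=8):
  θ_1 = (R_Ax²/2 - M_Ax - M₀(x-a))/EI  [x>a] with R_A=36/125, M_A=32/25 = ((36/125)·(40/3)²/2 - (32/25)·(40/3) - 4·((40/3)-12))/50000 = 1/15625 rad
Load 2 — applied couple M₀=11 kN·m at a=15 m (b=L-a=5):
  θ_2 = (R_Ax²/2 - M_Ax)/EI  [x≤a] with R_A=99/160, M_A=55/16 = ((99/160)·(40/3)²/2 - (55/16)·(40/3))/50000 = 11/60000 rad
Load 3 — triangular load w₀=20 kN/m (0→w₀ over full span):
  θ_3 = -w₀(2x(L-x)(L-2x)(x+2L)+x²(L-x)²)/(120LEI) = -20·(2·(40/3)·(20-(40/3))·(20-2·(40/3))·((40/3)+2·20)+(40/3)²·(20-(40/3))²)/(120·20·50000) = 56/6075 rad
Load 4 — point force P=-2 kN at a=8 m (b=L-a=12):
  θ_4 = Pa²(L-x)(2bL-(3b+a)(L-x))/(2L³EI)  [x>a] = (-2)·8²·(20-(40/3))·(2·12·20-(3·12+8)·(20-(40/3)))/(2·20³·50000) = -28/140625 rad
Superposition: θ = Σ θ_i = 1125859/121500000 rad ≈ 0.009266 rad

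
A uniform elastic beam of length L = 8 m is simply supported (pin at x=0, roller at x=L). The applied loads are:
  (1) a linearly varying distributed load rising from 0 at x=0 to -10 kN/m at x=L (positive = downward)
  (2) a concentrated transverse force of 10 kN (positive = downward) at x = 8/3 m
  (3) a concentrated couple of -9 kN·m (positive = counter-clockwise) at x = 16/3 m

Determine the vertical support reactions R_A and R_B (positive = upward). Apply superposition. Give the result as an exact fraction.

R_A = -187/24 kN, R_B = -533/24 kN

Load 1 — triangular load w₀=-10 kN/m (0→w₀ over full span):
  R_A = w₀L/6 = (-10)·8/6 = -40/3 kN
  R_B = w₀L/3 = (-10)·8/3 = -80/3 kN
Load 2 — point force P=10 kN at a=8/3 m (b=L-a=16/3):
  R_A = Pb/L = 10·(16/3)/8 = 20/3 kN
  R_B = Pa/L = 10·(8/3)/8 = 10/3 kN
Load 3 — applied couple M₀=-9 kN·m at a=16/3 m (b=L-a=8/3):
  R_A = M₀/L = (-9)/8 = -9/8 kN
  R_B = -M₀/L = -(-9)/8 = 9/8 kN
Superposition: R_A = -187/24 kN, R_B = -533/24 kN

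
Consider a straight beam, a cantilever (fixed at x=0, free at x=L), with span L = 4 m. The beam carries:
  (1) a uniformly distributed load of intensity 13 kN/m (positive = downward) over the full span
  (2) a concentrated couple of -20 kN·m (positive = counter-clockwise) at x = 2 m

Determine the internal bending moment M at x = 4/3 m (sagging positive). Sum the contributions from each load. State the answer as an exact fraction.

Load 1 — uniform load w=13 kN/m over full span:
  M_1 = -w(L-x)²/2 = -13·(4-(4/3))²/2 = -416/9 kN·m
Load 2 — applied couple M₀=-20 kN·m at a=2 m (b=L-a=2):
  M_2 = M₀  [x≤a] = (-20) = -20 kN·m
Superposition: M = Σ M_i = -596/9 kN·m ≈ -66.222222 kN·m

M(4/3) = -596/9 kN·m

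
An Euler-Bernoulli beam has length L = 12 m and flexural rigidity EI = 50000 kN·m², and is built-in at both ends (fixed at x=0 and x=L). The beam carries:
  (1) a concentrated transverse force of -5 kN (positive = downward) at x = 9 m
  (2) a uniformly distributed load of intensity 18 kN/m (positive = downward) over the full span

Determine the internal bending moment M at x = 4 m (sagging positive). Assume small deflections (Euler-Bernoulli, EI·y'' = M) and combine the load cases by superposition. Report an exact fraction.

M(4) = 1147/16 kN·m

Load 1 — point force P=-5 kN at a=9 m (b=L-a=3):
  M_1 = Pb²(3a+b)x/L³ - Pab²/L²  [x≤a] = (-5)·3²·(3·9+3)·4/12³ - (-5)·9·3²/12² = -5/16 kN·m
Load 2 — uniform load w=18 kN/m over full span:
  M_2 = wLx/2 - wL²/12 - wx²/2 = 18·12·4/2 - 18·12²/12 - 18·4²/2 = 72 kN·m
Superposition: M = Σ M_i = 1147/16 kN·m ≈ 71.687500 kN·m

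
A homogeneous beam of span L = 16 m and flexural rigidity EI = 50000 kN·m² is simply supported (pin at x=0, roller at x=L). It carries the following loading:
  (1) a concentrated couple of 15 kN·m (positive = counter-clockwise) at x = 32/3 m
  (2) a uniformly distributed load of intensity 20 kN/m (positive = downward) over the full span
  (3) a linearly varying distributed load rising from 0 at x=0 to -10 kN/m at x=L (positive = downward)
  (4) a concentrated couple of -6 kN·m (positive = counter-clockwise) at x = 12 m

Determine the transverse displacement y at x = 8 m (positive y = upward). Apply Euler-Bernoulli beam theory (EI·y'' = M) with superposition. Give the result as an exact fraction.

y(8) = -4823/18750 m

Load 1 — applied couple M₀=15 kN·m at a=32/3 m (b=L-a=16/3):
  y_1 = (M₀x³/(6L)+C₁x)/EI  [x≤a] with C₁=M₀(3b²-L²)/(6L)=-80/3 = (15·8³/(6·16)+(-80/3)·8)/50000 = -1/375 m
Load 2 — uniform load w=20 kN/m over full span:
  y_2 = -wx(L³-2Lx²+x³)/(24EI) = -20·8·(16³-2·16·8²+8³)/(24·50000) = -128/375 m
Load 3 — triangular load w₀=-10 kN/m (0→w₀ over full span):
  y_3 = -w₀x(7L⁴-10L²x²+3x⁴)/(360LEI) = -(-10)·8·(7·16⁴-10·16²·8²+3·8⁴)/(360·16·50000) = 32/375 m
Load 4 — applied couple M₀=-6 kN·m at a=12 m (b=L-a=4):
  y_4 = (M₀x³/(6L)+C₁x)/EI  [x≤a] with C₁=M₀(3b²-L²)/(6L)=13 = ((-6)·8³/(6·16)+13·8)/50000 = 9/6250 m
Superposition: y = Σ y_i = -4823/18750 m ≈ -0.257227 m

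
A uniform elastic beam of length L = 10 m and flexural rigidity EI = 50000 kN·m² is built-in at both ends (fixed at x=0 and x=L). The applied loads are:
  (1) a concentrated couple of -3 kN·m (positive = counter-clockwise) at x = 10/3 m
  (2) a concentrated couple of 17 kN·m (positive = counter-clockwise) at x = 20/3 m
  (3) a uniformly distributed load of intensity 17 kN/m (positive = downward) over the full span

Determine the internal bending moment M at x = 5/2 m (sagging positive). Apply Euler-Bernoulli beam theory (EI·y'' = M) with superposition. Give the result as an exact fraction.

Load 1 — applied couple M₀=-3 kN·m at a=10/3 m (b=L-a=20/3):
  M_1 = R_Ax - M_A  [x≤a] with R_A=-2/5, M_A=0 = (-2/5)·(5/2) - 0 = -1 kN·m
Load 2 — applied couple M₀=17 kN·m at a=20/3 m (b=L-a=10/3):
  M_2 = R_Ax - M_A  [x≤a] with R_A=34/15, M_A=17/3 = (34/15)·(5/2) - (17/3) = 0 kN·m
Load 3 — uniform load w=17 kN/m over full span:
  M_3 = wLx/2 - wL²/12 - wx²/2 = 17·10·(5/2)/2 - 17·10²/12 - 17·(5/2)²/2 = 425/24 kN·m
Superposition: M = Σ M_i = 401/24 kN·m ≈ 16.708333 kN·m

M(5/2) = 401/24 kN·m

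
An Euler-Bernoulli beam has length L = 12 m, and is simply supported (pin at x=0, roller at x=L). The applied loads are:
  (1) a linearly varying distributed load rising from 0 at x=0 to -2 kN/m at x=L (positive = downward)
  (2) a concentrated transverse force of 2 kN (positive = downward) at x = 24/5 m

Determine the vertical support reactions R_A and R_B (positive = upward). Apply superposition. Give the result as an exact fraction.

R_A = -14/5 kN, R_B = -36/5 kN

Load 1 — triangular load w₀=-2 kN/m (0→w₀ over full span):
  R_A = w₀L/6 = (-2)·12/6 = -4 kN
  R_B = w₀L/3 = (-2)·12/3 = -8 kN
Load 2 — point force P=2 kN at a=24/5 m (b=L-a=36/5):
  R_A = Pb/L = 2·(36/5)/12 = 6/5 kN
  R_B = Pa/L = 2·(24/5)/12 = 4/5 kN
Superposition: R_A = -14/5 kN, R_B = -36/5 kN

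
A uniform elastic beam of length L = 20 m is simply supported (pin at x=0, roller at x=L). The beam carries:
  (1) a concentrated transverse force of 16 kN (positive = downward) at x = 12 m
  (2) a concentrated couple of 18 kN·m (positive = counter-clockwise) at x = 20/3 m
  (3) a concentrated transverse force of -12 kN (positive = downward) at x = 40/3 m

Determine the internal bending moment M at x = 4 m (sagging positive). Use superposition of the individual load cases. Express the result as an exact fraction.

Load 1 — point force P=16 kN at a=12 m (b=L-a=8):
  M_1 = Pbx/L  [x≤a] = 16·8·4/20 = 128/5 kN·m
Load 2 — applied couple M₀=18 kN·m at a=20/3 m (b=L-a=40/3):
  M_2 = M₀x/L  [x≤a] = 18·4/20 = 18/5 kN·m
Load 3 — point force P=-12 kN at a=40/3 m (b=L-a=20/3):
  M_3 = Pbx/L  [x≤a] = (-12)·(20/3)·4/20 = -16 kN·m
Superposition: M = Σ M_i = 66/5 kN·m ≈ 13.200000 kN·m

M(4) = 66/5 kN·m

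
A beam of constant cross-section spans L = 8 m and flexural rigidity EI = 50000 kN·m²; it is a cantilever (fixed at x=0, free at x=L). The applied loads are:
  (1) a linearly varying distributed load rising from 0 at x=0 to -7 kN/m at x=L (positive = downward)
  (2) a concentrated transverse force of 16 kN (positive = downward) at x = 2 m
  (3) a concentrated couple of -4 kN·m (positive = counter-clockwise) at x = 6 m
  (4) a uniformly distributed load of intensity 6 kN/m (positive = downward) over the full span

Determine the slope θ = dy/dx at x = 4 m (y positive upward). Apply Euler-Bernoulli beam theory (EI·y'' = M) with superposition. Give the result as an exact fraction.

Load 1 — triangular load w₀=-7 kN/m (0→w₀ over full span):
  θ_1 = (w₀Lx²/4-w₀L²x/3-w₀x⁴/(24L))/EI = ((-7)·8·4²/4-(-7)·8²·4/3-(-7)·4⁴/(24·8))/50000 = 287/37500 rad
Load 2 — point force P=16 kN at a=2 m (b=L-a=6):
  θ_2 = -Pa²/(2EI)  [x>a] = -16·2²/(2·50000) = -2/3125 rad
Load 3 — applied couple M₀=-4 kN·m at a=6 m (b=L-a=2):
  θ_3 = M₀x/EI  [x≤a] = (-4)·4/50000 = -1/3125 rad
Load 4 — uniform load w=6 kN/m over full span:
  θ_4 = -wx(x²-3Lx+3L²)/(6EI) = -6·4·(4²-3·8·4+3·8²)/(6·50000) = -28/3125 rad
Superposition: θ = Σ θ_i = -17/7500 rad ≈ -0.002267 rad

θ(4) = -17/7500 rad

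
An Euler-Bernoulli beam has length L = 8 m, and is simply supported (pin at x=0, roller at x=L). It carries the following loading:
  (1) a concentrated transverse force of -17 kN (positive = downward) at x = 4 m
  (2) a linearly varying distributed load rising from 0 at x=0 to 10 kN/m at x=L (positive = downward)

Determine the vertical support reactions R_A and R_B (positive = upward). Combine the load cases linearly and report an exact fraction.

R_A = 29/6 kN, R_B = 109/6 kN

Load 1 — point force P=-17 kN at a=4 m (b=L-a=4):
  R_A = Pb/L = (-17)·4/8 = -17/2 kN
  R_B = Pa/L = (-17)·4/8 = -17/2 kN
Load 2 — triangular load w₀=10 kN/m (0→w₀ over full span):
  R_A = w₀L/6 = 10·8/6 = 40/3 kN
  R_B = w₀L/3 = 10·8/3 = 80/3 kN
Superposition: R_A = 29/6 kN, R_B = 109/6 kN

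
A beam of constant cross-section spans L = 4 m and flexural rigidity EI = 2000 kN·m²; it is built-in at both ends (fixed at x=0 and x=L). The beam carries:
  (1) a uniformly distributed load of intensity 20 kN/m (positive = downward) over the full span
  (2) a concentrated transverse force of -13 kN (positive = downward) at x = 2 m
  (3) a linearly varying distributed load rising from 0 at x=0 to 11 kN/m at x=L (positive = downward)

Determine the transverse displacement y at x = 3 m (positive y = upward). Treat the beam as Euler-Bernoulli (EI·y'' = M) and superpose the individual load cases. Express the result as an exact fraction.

y(3) = -3649/960000 m

Load 1 — uniform load w=20 kN/m over full span:
  y_1 = -wx²(L-x)²/(24EI) = -20·3²·(4-3)²/(24·2000) = -3/800 m
Load 2 — point force P=-13 kN at a=2 m (b=L-a=2):
  y_2 = -Pa²(L-x)²(3bL-(3b+a)(L-x))/(6L³EI)  [x>a] = -(-13)·2²·(4-3)²·(3·2·4-(3·2+2)·(4-3))/(6·4³·2000) = 13/12000 m
Load 3 — triangular load w₀=11 kN/m (0→w₀ over full span):
  y_3 = -w₀x²(L-x)²(x+2L)/(120LEI) = -11·3²·(4-3)²·(3+2·4)/(120·4·2000) = -363/320000 m
Superposition: y = Σ y_i = -3649/960000 m ≈ -0.003801 m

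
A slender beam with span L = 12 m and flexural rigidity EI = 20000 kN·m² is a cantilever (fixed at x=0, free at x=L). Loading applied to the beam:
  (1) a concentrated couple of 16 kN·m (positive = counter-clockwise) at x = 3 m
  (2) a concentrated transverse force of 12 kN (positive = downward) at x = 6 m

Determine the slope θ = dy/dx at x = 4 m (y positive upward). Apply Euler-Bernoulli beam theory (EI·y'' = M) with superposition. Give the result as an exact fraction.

θ(4) = -9/1250 rad

Load 1 — applied couple M₀=16 kN·m at a=3 m (b=L-a=9):
  θ_1 = M₀a/EI  [x>a] = 16·3/20000 = 3/1250 rad
Load 2 — point force P=12 kN at a=6 m (b=L-a=6):
  θ_2 = -Px(2a-x)/(2EI)  [x≤a] = -12·4·(2·6-4)/(2·20000) = -6/625 rad
Superposition: θ = Σ θ_i = -9/1250 rad ≈ -0.007200 rad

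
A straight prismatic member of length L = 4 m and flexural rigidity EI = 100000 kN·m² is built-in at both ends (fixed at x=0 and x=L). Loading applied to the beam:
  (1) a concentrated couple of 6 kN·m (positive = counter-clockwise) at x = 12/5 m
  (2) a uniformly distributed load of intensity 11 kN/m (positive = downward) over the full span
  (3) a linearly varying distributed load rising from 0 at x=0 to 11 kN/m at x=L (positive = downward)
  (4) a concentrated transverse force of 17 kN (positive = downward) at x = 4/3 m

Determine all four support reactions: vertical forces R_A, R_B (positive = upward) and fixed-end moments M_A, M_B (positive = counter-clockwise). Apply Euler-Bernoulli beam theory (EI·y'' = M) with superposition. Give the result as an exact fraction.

Load 1 — applied couple M₀=6 kN·m at a=12/5 m (b=L-a=8/5):
  R_A = 6M₀ab/L³ = 6·6·(12/5)·(8/5)/4³ = 54/25 kN
  M_A = M₀b(2a-b)/L² = 6·(8/5)·(2·(12/5)-(8/5))/4² = 48/25 kN·m
  R_B = -6M₀ab/L³ = -6·6·(12/5)·(8/5)/4³ = -54/25 kN
  M_B = M₀a(2b-a)/L² = 6·(12/5)·(2·(8/5)-(12/5))/4² = 18/25 kN·m
Load 2 — uniform load w=11 kN/m over full span:
  R_A = wL/2 = 11·4/2 = 22 kN
  M_A = wL²/12 = 11·4²/12 = 44/3 kN·m
  R_B = wL/2 = 11·4/2 = 22 kN
  M_B = -wL²/12 = -11·4²/12 = -44/3 kN·m
Load 3 — triangular load w₀=11 kN/m (0→w₀ over full span):
  R_A = 3w₀L/20 = 3·11·4/20 = 33/5 kN
  M_A = w₀L²/30 = 11·4²/30 = 88/15 kN·m
  R_B = 7w₀L/20 = 7·11·4/20 = 77/5 kN
  M_B = -w₀L²/20 = -11·4²/20 = -44/5 kN·m
Load 4 — point force P=17 kN at a=4/3 m (b=L-a=8/3):
  R_A = Pb²(3a+b)/L³ = 17·(8/3)²·(3·(4/3)+(8/3))/4³ = 340/27 kN
  M_A = Pab²/L² = 17·(4/3)·(8/3)²/4² = 272/27 kN·m
  R_B = Pa²(a+3b)/L³ = 17·(4/3)²·((4/3)+3·(8/3))/4³ = 119/27 kN
  M_B = -Pa²b/L² = -17·(4/3)²·(8/3)/4² = -136/27 kN·m
Superposition: R_A = 29263/675 kN, M_A = 21956/675 kN·m, R_B = 26762/675 kN, M_B = -18754/675 kN·m

R_A = 29263/675 kN, M_A = 21956/675 kN·m, R_B = 26762/675 kN, M_B = -18754/675 kN·m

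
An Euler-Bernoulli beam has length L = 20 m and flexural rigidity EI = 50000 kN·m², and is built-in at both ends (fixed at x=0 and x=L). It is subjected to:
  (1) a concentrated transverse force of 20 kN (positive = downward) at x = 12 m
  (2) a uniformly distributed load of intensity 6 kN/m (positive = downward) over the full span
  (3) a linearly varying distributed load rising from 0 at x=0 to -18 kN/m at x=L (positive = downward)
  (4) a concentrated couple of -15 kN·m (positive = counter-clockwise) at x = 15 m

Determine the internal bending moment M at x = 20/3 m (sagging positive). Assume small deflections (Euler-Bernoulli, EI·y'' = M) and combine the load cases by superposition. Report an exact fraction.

Load 1 — point force P=20 kN at a=12 m (b=L-a=8):
  M_1 = Pb²(3a+b)x/L³ - Pab²/L²  [x≤a] = 20·8²·(3·12+8)·(20/3)/20³ - 20·12·8²/20² = 128/15 kN·m
Load 2 — uniform load w=6 kN/m over full span:
  M_2 = wLx/2 - wL²/12 - wx²/2 = 6·20·(20/3)/2 - 6·20²/12 - 6·(20/3)²/2 = 200/3 kN·m
Load 3 — triangular load w₀=-18 kN/m (0→w₀ over full span):
  M_3 = 3w₀Lx/20 - w₀L²/30 - w₀x³/(6L) = 3·(-18)·20·(20/3)/20 - (-18)·20²/30 - (-18)·(20/3)³/(6·20) = -680/9 kN·m
Load 4 — applied couple M₀=-15 kN·m at a=15 m (b=L-a=5):
  M_4 = R_Ax - M_A  [x≤a] with R_A=-27/32, M_A=-75/16 = (-27/32)·(20/3) - (-75/16) = -15/16 kN·m
Superposition: M = Σ M_i = -931/720 kN·m ≈ -1.293056 kN·m

M(20/3) = -931/720 kN·m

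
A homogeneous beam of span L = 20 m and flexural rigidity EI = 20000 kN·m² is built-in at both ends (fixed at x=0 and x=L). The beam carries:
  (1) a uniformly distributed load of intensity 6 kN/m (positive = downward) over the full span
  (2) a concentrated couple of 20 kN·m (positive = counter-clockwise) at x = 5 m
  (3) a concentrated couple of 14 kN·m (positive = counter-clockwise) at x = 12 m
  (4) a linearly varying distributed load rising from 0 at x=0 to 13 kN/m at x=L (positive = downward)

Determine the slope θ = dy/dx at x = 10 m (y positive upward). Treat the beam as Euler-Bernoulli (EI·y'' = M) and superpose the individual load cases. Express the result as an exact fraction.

θ(10) = -3289/1200000 rad

Load 1 — uniform load w=6 kN/m over full span:
  θ_1 = -wx(L-x)(L-2x)/(12EI) = -6·10·(20-10)·(20-2·10)/(12·20000) = 0 rad
Load 2 — applied couple M₀=20 kN·m at a=5 m (b=L-a=15):
  θ_2 = (R_Ax²/2 - M_Ax - M₀(x-a))/EI  [x>a] with R_A=9/8, M_A=-15/4 = ((9/8)·10²/2 - (-15/4)·10 - 20·(10-5))/20000 = -1/3200 rad
Load 3 — applied couple M₀=14 kN·m at a=12 m (b=L-a=8):
  θ_3 = (R_Ax²/2 - M_Ax)/EI  [x≤a] with R_A=126/125, M_A=112/25 = ((126/125)·10²/2 - (112/25)·10)/20000 = 7/25000 rad
Load 4 — triangular load w₀=13 kN/m (0→w₀ over full span):
  θ_4 = -w₀(2x(L-x)(L-2x)(x+2L)+x²(L-x)²)/(120LEI) = -13·(2·10·(20-10)·(20-2·10)·(10+2·20)+10²·(20-10)²)/(120·20·20000) = -13/4800 rad
Superposition: θ = Σ θ_i = -3289/1200000 rad ≈ -0.002741 rad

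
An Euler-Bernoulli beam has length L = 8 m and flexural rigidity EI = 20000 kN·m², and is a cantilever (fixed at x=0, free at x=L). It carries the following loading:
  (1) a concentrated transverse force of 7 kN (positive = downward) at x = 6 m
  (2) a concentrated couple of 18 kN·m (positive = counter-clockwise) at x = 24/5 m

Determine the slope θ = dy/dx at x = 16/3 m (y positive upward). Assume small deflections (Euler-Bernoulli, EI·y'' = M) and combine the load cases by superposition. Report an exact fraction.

Load 1 — point force P=7 kN at a=6 m (b=L-a=2):
  θ_1 = -Px(2a-x)/(2EI)  [x≤a] = -7·(16/3)·(2·6-(16/3))/(2·20000) = -7/1125 rad
Load 2 — applied couple M₀=18 kN·m at a=24/5 m (b=L-a=16/5):
  θ_2 = M₀a/EI  [x>a] = 18·(24/5)/20000 = 27/6250 rad
Superposition: θ = Σ θ_i = -107/56250 rad ≈ -0.001902 rad

θ(16/3) = -107/56250 rad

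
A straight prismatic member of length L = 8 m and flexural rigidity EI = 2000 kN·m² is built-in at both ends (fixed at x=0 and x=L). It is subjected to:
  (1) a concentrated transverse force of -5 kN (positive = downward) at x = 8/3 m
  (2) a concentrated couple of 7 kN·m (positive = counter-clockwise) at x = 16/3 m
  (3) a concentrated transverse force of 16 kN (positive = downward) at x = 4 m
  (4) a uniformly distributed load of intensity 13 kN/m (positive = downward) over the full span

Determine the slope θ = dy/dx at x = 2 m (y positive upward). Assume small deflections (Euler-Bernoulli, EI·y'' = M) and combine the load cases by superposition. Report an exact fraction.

θ(2) = -593/18000 rad

Load 1 — point force P=-5 kN at a=8/3 m (b=L-a=16/3):
  θ_1 = -Pb²x(2aL-(3a+b)x)/(2L³EI)  [x≤a] = -(-5)·(16/3)²·2·(2·(8/3)·8-(3·(8/3)+(16/3))·2)/(2·8³·2000) = 1/450 rad
Load 2 — applied couple M₀=7 kN·m at a=16/3 m (b=L-a=8/3):
  θ_2 = (R_Ax²/2 - M_Ax)/EI  [x≤a] with R_A=7/6, M_A=7/3 = ((7/6)·2²/2 - (7/3)·2)/2000 = -7/6000 rad
Load 3 — point force P=16 kN at a=4 m (b=L-a=4):
  θ_3 = -Pb²x(2aL-(3a+b)x)/(2L³EI)  [x≤a] = -16·4²·2·(2·4·8-(3·4+4)·2)/(2·8³·2000) = -1/125 rad
Load 4 — uniform load w=13 kN/m over full span:
  θ_4 = -wx(L-x)(L-2x)/(12EI) = -13·2·(8-2)·(8-2·2)/(12·2000) = -13/500 rad
Superposition: θ = Σ θ_i = -593/18000 rad ≈ -0.032944 rad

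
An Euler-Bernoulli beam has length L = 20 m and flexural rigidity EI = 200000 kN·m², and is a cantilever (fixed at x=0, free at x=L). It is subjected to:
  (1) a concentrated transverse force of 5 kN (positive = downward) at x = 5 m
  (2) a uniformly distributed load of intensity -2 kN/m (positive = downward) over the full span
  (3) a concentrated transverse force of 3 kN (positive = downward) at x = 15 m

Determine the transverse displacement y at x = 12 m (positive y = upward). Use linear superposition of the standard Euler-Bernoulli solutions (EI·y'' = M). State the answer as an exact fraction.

y(12) = 95917/1200000 m

Load 1 — point force P=5 kN at a=5 m (b=L-a=15):
  y_1 = -Pa²(3x-a)/(6EI)  [x>a] = -5·5²·(3·12-5)/(6·200000) = -31/9600 m
Load 2 — uniform load w=-2 kN/m over full span:
  y_2 = -wx²(x²-4Lx+6L²)/(24EI) = -(-2)·12²·(12²-4·20·12+6·20²)/(24·200000) = 297/3125 m
Load 3 — point force P=3 kN at a=15 m (b=L-a=5):
  y_3 = -Px²(3a-x)/(6EI)  [x≤a] = -3·12²·(3·15-12)/(6·200000) = -297/25000 m
Superposition: y = Σ y_i = 95917/1200000 m ≈ 0.079931 m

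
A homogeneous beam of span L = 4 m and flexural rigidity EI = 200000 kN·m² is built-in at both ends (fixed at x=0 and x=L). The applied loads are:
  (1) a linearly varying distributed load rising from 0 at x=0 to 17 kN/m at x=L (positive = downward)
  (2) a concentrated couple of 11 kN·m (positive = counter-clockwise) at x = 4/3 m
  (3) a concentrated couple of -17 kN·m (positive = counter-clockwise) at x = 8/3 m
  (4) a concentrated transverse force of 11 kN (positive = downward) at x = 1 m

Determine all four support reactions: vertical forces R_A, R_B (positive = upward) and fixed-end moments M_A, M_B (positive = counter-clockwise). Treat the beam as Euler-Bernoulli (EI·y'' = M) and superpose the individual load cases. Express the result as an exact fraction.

Load 1 — triangular load w₀=17 kN/m (0→w₀ over full span):
  R_A = 3w₀L/20 = 3·17·4/20 = 51/5 kN
  M_A = w₀L²/30 = 17·4²/30 = 136/15 kN·m
  R_B = 7w₀L/20 = 7·17·4/20 = 119/5 kN
  M_B = -w₀L²/20 = -17·4²/20 = -68/5 kN·m
Load 2 — applied couple M₀=11 kN·m at a=4/3 m (b=L-a=8/3):
  R_A = 6M₀ab/L³ = 6·11·(4/3)·(8/3)/4³ = 11/3 kN
  M_A = M₀b(2a-b)/L² = 11·(8/3)·(2·(4/3)-(8/3))/4² = 0 kN·m
  R_B = -6M₀ab/L³ = -6·11·(4/3)·(8/3)/4³ = -11/3 kN
  M_B = M₀a(2b-a)/L² = 11·(4/3)·(2·(8/3)-(4/3))/4² = 11/3 kN·m
Load 3 — applied couple M₀=-17 kN·m at a=8/3 m (b=L-a=4/3):
  R_A = 6M₀ab/L³ = 6·(-17)·(8/3)·(4/3)/4³ = -17/3 kN
  M_A = M₀b(2a-b)/L² = (-17)·(4/3)·(2·(8/3)-(4/3))/4² = -17/3 kN·m
  R_B = -6M₀ab/L³ = -6·(-17)·(8/3)·(4/3)/4³ = 17/3 kN
  M_B = M₀a(2b-a)/L² = (-17)·(8/3)·(2·(4/3)-(8/3))/4² = 0 kN·m
Load 4 — point force P=11 kN at a=1 m (b=L-a=3):
  R_A = Pb²(3a+b)/L³ = 11·3²·(3·1+3)/4³ = 297/32 kN
  M_A = Pab²/L² = 11·1·3²/4² = 99/16 kN·m
  R_B = Pa²(a+3b)/L³ = 11·1²·(1+3·3)/4³ = 55/32 kN
  M_B = -Pa²b/L² = -11·1²·3/4² = -33/16 kN·m
Superposition: R_A = 2797/160 kN, M_A = 767/80 kN·m, R_B = 4403/160 kN, M_B = -2879/240 kN·m

R_A = 2797/160 kN, M_A = 767/80 kN·m, R_B = 4403/160 kN, M_B = -2879/240 kN·m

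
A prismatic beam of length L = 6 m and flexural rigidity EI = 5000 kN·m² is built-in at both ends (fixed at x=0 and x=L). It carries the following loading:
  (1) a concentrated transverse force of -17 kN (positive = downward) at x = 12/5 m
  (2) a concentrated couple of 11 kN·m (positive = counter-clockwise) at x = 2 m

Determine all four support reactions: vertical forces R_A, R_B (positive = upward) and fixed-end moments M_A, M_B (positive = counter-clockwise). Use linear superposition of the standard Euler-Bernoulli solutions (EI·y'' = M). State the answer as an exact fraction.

Load 1 — point force P=-17 kN at a=12/5 m (b=L-a=18/5):
  R_A = Pb²(3a+b)/L³ = (-17)·(18/5)²·(3·(12/5)+(18/5))/6³ = -1377/125 kN
  M_A = Pab²/L² = (-17)·(12/5)·(18/5)²/6² = -1836/125 kN·m
  R_B = Pa²(a+3b)/L³ = (-17)·(12/5)²·((12/5)+3·(18/5))/6³ = -748/125 kN
  M_B = -Pa²b/L² = -(-17)·(12/5)²·(18/5)/6² = 1224/125 kN·m
Load 2 — applied couple M₀=11 kN·m at a=2 m (b=L-a=4):
  R_A = 6M₀ab/L³ = 6·11·2·4/6³ = 22/9 kN
  M_A = M₀b(2a-b)/L² = 11·4·(2·2-4)/6² = 0 kN·m
  R_B = -6M₀ab/L³ = -6·11·2·4/6³ = -22/9 kN
  M_B = M₀a(2b-a)/L² = 11·2·(2·4-2)/6² = 11/3 kN·m
Superposition: R_A = -9643/1125 kN, M_A = -1836/125 kN·m, R_B = -9482/1125 kN, M_B = 5047/375 kN·m

R_A = -9643/1125 kN, M_A = -1836/125 kN·m, R_B = -9482/1125 kN, M_B = 5047/375 kN·m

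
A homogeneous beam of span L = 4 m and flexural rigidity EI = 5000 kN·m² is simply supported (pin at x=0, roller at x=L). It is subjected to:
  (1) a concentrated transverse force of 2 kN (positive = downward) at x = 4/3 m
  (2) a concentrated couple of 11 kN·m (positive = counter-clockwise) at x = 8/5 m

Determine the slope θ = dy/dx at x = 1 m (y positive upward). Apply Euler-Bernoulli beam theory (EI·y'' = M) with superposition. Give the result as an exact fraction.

Load 1 — point force P=2 kN at a=4/3 m (b=L-a=8/3):
  θ_1 = -Pb(L²-b²-3x²)/(6LEI)  [x≤a] = -2·(8/3)·(4²-(8/3)²-3·1²)/(6·4·5000) = -53/202500 rad
Load 2 — applied couple M₀=11 kN·m at a=8/5 m (b=L-a=12/5):
  θ_2 = (M₀x²/(2L)+C₁)/EI  [x≤a] with C₁=M₀(3b²-L²)/(6L)=44/75 = (11·1²/(2·4)+(44/75))/5000 = 1177/3000000 rad
Superposition: θ = Σ θ_i = 10579/81000000 rad ≈ 0.000131 rad

θ(1) = 10579/81000000 rad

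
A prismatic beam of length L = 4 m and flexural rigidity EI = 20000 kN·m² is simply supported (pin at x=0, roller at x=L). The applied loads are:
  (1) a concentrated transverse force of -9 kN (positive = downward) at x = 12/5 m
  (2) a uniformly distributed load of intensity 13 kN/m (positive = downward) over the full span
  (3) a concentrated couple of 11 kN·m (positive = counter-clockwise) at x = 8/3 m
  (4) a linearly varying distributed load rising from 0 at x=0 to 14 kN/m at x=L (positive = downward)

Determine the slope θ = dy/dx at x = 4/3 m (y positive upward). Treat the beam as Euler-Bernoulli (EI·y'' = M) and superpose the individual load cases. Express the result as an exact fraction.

θ(4/3) = -362353/303750000 rad

Load 1 — point force P=-9 kN at a=12/5 m (b=L-a=8/5):
  θ_1 = -Pb(L²-b²-3x²)/(6LEI)  [x≤a] = -(-9)·(8/5)·(4²-(8/5)²-3·(4/3)²)/(6·4·20000) = 19/78125 rad
Load 2 — uniform load w=13 kN/m over full span:
  θ_2 = -w(L³-6Lx²+4x³)/(24EI) = -13·(4³-6·4·(4/3)²+4·(4/3)³)/(24·20000) = -169/202500 rad
Load 3 — applied couple M₀=11 kN·m at a=8/3 m (b=L-a=4/3):
  θ_3 = (M₀x²/(2L)+C₁)/EI  [x≤a] with C₁=M₀(3b²-L²)/(6L)=-44/9 = (11·(4/3)²/(2·4)+(-44/9))/20000 = -11/90000 rad
Load 4 — triangular load w₀=14 kN/m (0→w₀ over full span):
  θ_4 = -w₀(7L⁴-30L²x²+15x⁴)/(360LEI) = -14·(7·4⁴-30·4²·(4/3)²+15·(4/3)⁴)/(360·4·20000) = -364/759375 rad
Superposition: θ = Σ θ_i = -362353/303750000 rad ≈ -0.001193 rad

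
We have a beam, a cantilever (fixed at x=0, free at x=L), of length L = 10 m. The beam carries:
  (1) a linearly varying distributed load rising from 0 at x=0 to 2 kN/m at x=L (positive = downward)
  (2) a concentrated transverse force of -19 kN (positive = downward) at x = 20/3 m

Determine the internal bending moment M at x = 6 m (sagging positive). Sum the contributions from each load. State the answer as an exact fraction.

Load 1 — triangular load w₀=2 kN/m (0→w₀ over full span):
  M_1 = w₀Lx/2 - w₀L²/3 - w₀x³/(6L) = 2·10·6/2 - 2·10²/3 - 2·6³/(6·10) = -208/15 kN·m
Load 2 — point force P=-19 kN at a=20/3 m (b=L-a=10/3):
  M_2 = -P(a-x)  [x≤a] = -(-19)·((20/3)-6) = 38/3 kN·m
Superposition: M = Σ M_i = -6/5 kN·m ≈ -1.200000 kN·m

M(6) = -6/5 kN·m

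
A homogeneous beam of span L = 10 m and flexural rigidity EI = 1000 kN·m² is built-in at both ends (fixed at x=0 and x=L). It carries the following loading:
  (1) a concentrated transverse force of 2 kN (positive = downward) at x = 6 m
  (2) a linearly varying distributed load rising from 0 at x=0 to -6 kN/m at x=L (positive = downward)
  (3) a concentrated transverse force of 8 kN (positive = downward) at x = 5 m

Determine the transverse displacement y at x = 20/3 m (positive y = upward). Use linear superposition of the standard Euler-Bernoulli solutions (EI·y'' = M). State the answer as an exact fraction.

Load 1 — point force P=2 kN at a=6 m (b=L-a=4):
  y_1 = -Pa²(L-x)²(3bL-(3b+a)(L-x))/(6L³EI)  [x>a] = -2·6²·(10-(20/3))²·(3·4·10-(3·4+6)·(10-(20/3)))/(6·10³·1000) = -1/125 m
Load 2 — triangular load w₀=-6 kN/m (0→w₀ over full span):
  y_2 = -w₀x²(L-x)²(x+2L)/(120LEI) = -(-6)·(20/3)²·(10-(20/3))²·((20/3)+2·10)/(120·10·1000) = 16/243 m
Load 3 — point force P=8 kN at a=5 m (b=L-a=5):
  y_3 = -Pa²(L-x)²(3bL-(3b+a)(L-x))/(6L³EI)  [x>a] = -8·5²·(10-(20/3))²·(3·5·10-(3·5+5)·(10-(20/3)))/(6·10³·1000) = -5/162 m
Superposition: y = Σ y_i = 1639/60750 m ≈ 0.026979 m

y(20/3) = 1639/60750 m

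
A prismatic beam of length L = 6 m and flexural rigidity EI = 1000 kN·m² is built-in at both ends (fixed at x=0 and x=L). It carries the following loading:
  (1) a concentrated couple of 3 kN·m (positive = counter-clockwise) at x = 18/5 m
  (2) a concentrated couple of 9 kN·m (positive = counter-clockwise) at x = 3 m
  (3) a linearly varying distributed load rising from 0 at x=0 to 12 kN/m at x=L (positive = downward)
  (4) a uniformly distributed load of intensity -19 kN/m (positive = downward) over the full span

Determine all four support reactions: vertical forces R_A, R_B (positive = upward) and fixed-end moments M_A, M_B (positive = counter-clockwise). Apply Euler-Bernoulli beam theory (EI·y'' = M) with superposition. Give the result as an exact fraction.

R_A = -4323/100 kN, M_A = -3939/100 kN·m, R_B = -3477/100 kN, M_B = 3801/100 kN·m

Load 1 — applied couple M₀=3 kN·m at a=18/5 m (b=L-a=12/5):
  R_A = 6M₀ab/L³ = 6·3·(18/5)·(12/5)/6³ = 18/25 kN
  M_A = M₀b(2a-b)/L² = 3·(12/5)·(2·(18/5)-(12/5))/6² = 24/25 kN·m
  R_B = -6M₀ab/L³ = -6·3·(18/5)·(12/5)/6³ = -18/25 kN
  M_B = M₀a(2b-a)/L² = 3·(18/5)·(2·(12/5)-(18/5))/6² = 9/25 kN·m
Load 2 — applied couple M₀=9 kN·m at a=3 m (b=L-a=3):
  R_A = 6M₀ab/L³ = 6·9·3·3/6³ = 9/4 kN
  M_A = M₀b(2a-b)/L² = 9·3·(2·3-3)/6² = 9/4 kN·m
  R_B = -6M₀ab/L³ = -6·9·3·3/6³ = -9/4 kN
  M_B = M₀a(2b-a)/L² = 9·3·(2·3-3)/6² = 9/4 kN·m
Load 3 — triangular load w₀=12 kN/m (0→w₀ over full span):
  R_A = 3w₀L/20 = 3·12·6/20 = 54/5 kN
  M_A = w₀L²/30 = 12·6²/30 = 72/5 kN·m
  R_B = 7w₀L/20 = 7·12·6/20 = 126/5 kN
  M_B = -w₀L²/20 = -12·6²/20 = -108/5 kN·m
Load 4 — uniform load w=-19 kN/m over full span:
  R_A = wL/2 = (-19)·6/2 = -57 kN
  M_A = wL²/12 = (-19)·6²/12 = -57 kN·m
  R_B = wL/2 = (-19)·6/2 = -57 kN
  M_B = -wL²/12 = -(-19)·6²/12 = 57 kN·m
Superposition: R_A = -4323/100 kN, M_A = -3939/100 kN·m, R_B = -3477/100 kN, M_B = 3801/100 kN·m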